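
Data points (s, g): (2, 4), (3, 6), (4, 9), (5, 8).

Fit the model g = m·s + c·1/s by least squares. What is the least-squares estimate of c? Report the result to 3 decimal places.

Entries of XᵀX: Σs·s = 54, Σs·1/s = 4, Σ1/s·1/s = 1669/3600.
And Σs·g = 102, Σ1/s·g = 157/20.
Normal equations: [[54, 4]; [4, 1669/3600]]·[m, c]ᵀ = [102, 157/20]ᵀ.
Determinant 54·(1669/3600) − 4² = 1807/200.
m = (102·(1669/3600) − 4·(157/20))/(1807/200) = 9533/5421; c = (54·(157/20) − 4·102)/(1807/200) = 3180/1807.

c = 1.760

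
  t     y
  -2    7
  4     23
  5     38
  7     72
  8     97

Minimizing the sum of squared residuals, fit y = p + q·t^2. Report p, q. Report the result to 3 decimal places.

p = 0.118, q = 1.496

The normal system AᵀA·[p, q]ᵀ = Aᵀy is [[5, 158]; [158, 7394]]·[p, q]ᵀ = [237, 11082]ᵀ.
Determinant 5·7394 − 158² = 12006.
p = (237·7394 − 158·11082)/12006 = 79/667; q = (5·11082 − 158·237)/12006 = 998/667.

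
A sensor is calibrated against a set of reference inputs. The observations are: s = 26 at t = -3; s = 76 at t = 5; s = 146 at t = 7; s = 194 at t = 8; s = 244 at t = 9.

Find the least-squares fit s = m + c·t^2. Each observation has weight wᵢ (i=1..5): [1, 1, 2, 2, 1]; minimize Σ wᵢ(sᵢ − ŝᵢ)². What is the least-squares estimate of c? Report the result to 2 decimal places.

From the data, Σwᵢ·1 = 7, Σwᵢ·t^2 = 341, Σwᵢ·t^2·t^2 = 20261.
For XᵀWs: Σwᵢ·s = 1026, Σwᵢ·t^2·s = 61038.
Δ = 7·20261 − 341² = 25546.
m = (1026·20261 − 341·61038)/25546 = -13086/12773; c = (7·61038 − 341·1026)/25546 = 38700/12773.

c = 3.03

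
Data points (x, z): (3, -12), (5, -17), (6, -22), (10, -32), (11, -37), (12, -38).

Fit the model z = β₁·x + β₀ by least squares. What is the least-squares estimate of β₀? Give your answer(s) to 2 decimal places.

β₀ = -3.09

The normal system MᵀM·[β₁, β₀]ᵀ = Mᵀz is [[435, 47]; [47, 6]]·[β₁, β₀]ᵀ = [-1436, -158]ᵀ.
Determinant 435·6 − 47² = 401.
β₁ = ((-1436)·6 − 47·(-158))/401 = -1190/401; β₀ = (435·(-158) − 47·(-1436))/401 = -1238/401.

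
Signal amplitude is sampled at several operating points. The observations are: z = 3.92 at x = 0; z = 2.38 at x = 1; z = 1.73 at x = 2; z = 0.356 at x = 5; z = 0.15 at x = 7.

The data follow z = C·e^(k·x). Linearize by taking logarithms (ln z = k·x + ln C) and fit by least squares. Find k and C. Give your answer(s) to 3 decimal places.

k = -0.472, C = 3.995

Linearized form: ln z = k·x + ln C. From the 5 transformed points,
XᵀX = [[79.0000, 15.0000]; [15.0000, 5]], rhs = [-16.4806, -0.1486]ᵀ  (here Σx = 15.0000, Σ(x)² = 79.0000, Σln z = -0.1486, Σx·ln z = -16.4806).
Solving (det = 170.0000): k = -0.47161, ln C = 1.38510, so C = exp(1.38510) = 3.99524.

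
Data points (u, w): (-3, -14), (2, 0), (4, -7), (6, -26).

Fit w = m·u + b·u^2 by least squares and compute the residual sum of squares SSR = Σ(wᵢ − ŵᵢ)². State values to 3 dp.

SSR = 4.125

From the data, Σu·u = 65, Σu·u^2 = 261, Σu^2·u^2 = 1649.
For Xᵀw: Σu·w = -142, Σu^2·w = -1174.
XᵀX·[m, b]ᵀ = Xᵀw becomes [[65, 261]; [261, 1649]]·[m, b]ᵀ = [-142, -1174]ᵀ.
det = 65·1649 − 261² = 39064.
m = ((-142)·1649 − 261·(-1174))/39064 = 9032/4883; b = (65·(-1174) − 261·(-142))/39064 = -4906/4883.
Residuals: 152/257, 1560/4883, 8187/4883, -4534/4883; SSR = 20143/4883.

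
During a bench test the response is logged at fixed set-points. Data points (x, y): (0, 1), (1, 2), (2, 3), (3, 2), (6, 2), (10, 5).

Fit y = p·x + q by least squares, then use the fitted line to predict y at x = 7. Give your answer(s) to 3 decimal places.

The normal system MᵀM·[p, q]ᵀ = Mᵀy is [[150, 22]; [22, 6]]·[p, q]ᵀ = [76, 15]ᵀ.
Determinant 150·6 − 22² = 416.
p = (76·6 − 22·15)/416 = 63/208; q = (150·15 − 22·76)/416 = 289/208.
At x = 7: ŷ = (63/208)·(7) + (289/208)·(1) = 365/104.

ŷ = 3.510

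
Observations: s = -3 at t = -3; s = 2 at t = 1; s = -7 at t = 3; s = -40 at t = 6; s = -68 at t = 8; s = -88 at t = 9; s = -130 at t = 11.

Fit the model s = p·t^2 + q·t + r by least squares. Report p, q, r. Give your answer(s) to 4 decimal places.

From the data, Σt^2·t^2 = 26757, Σt^2·t = 2789, Σt^2 = 321, Σt·t = 321, Σt = 35, Σ1 = 7.
Right-hand side: Σt^2·s = -28738, Σt·s = -3016, Σs = -334.
MᵀM·[p, q, r]ᵀ = Mᵀs becomes [[26757, 2789, 321]; [2789, 321, 35]; [321, 35, 7]]·[p, q, r]ᵀ = [-28738, -3016, -334]ᵀ.
Row-reducing yields p = -640336/622169, q = -543025/622169, r = 2392755/622169.

p = -1.0292, q = -0.8728, r = 3.8458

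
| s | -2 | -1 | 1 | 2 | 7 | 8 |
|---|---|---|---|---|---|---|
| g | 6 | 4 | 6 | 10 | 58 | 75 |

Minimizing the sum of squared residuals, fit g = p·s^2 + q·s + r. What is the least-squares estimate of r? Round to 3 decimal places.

r = 3.992

Compute the Gram sums: Σs^2·s^2 = 6531, Σs^2·s = 855, Σs^2 = 123, Σs·s = 123, Σs = 15, Σ1 = 6.
Right-hand side: Σs^2·g = 7716, Σs·g = 1016, Σg = 159.
MᵀM·[p, q, r]ᵀ = Mᵀg becomes [[6531, 855, 123]; [855, 123, 15]; [123, 15, 6]]·[p, q, r]ᵀ = [7716, 1016, 159]ᵀ.
Solving the 3×3 system (Gaussian elimination) gives p = 7067/7176, q = 2219/2392, r = 3581/897.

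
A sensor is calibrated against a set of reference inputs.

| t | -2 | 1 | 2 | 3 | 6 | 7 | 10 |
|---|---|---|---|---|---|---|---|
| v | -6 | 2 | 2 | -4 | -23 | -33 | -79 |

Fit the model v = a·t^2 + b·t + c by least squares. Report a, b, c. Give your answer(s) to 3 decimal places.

a = -0.976, b = 1.776, c = 1.311

Forming AᵀA = [[13811, 1587, 203]; [1587, 203, 27]; [203, 27, 7]] and Aᵀv = [-10395, -1153, -141]ᵀ gives AᵀA·[a, b, c]ᵀ = Aᵀv.
Inverting the 3×3 Gram matrix, [a, b, c]ᵀ = [-116937/119812, 30397/17116, 78549/59906]ᵀ.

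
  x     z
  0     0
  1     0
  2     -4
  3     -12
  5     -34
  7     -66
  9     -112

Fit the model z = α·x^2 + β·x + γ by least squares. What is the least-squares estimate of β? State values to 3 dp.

With design matrix A, AᵀA = [[9685, 1233, 169]; [1233, 169, 27]; [169, 27, 7]] and Aᵀz = [-13280, -1684, -228]ᵀ.
Solving the 3×3 system (Gaussian elimination) gives α = -64262/45129, β = 5324/15043, γ = 19946/45129.

β = 0.354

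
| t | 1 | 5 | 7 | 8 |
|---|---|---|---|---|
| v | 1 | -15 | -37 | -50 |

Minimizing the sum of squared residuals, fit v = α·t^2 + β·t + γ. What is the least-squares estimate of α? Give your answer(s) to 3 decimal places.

α = -1.086

With design matrix X, XᵀX = [[7123, 981, 139]; [981, 139, 21]; [139, 21, 4]] and Xᵀv = [-5387, -733, -101]ᵀ.
Inverting the 3×3 Gram matrix, [α, β, γ]ᵀ = [-101/93, 378/155, -146/465]ᵀ.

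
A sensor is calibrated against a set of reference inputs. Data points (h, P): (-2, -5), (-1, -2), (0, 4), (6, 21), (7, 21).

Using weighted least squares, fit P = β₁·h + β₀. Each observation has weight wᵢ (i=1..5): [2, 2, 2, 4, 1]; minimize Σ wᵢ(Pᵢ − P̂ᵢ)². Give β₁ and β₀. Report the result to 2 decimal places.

XᵀWX·[β₁, β₀]ᵀ = XᵀWP reads: 203·β₁ + 25·β₀ = 675;  25·β₁ + 11·β₀ = 99.
Eliminating β₀: 11·(row 1) − 25·(row 2) gives 1608·β₁ = 11·675 − 25·99 = 4950, so β₁ = 825/268.
Then β₀ = (99 − 25·(825/268))/11 = 537/268.

β₁ = 3.08, β₀ = 2.00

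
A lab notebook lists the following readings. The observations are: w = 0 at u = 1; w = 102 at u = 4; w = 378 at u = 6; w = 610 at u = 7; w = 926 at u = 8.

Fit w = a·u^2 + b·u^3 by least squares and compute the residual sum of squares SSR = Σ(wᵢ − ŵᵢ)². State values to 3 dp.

SSR = 4.304

From the data, Σu^2·u^2 = 8050, Σu^2·u^3 = 58376, Σu^3·u^3 = 430546.
Moment sums: Σu^2·w = 104394, Σu^3·w = 771518.
Normal equations: [[8050, 58376]; [58376, 430546]]·[a, b]ᵀ = [104394, 771518]ᵀ.
Eliminating b: 430546·(row 1) − 58376·(row 2) gives 58137924·a = 430546·104394 − 58376·771518 = -91715644, so a = -22928911/14534481.
Then b = (771518 − 58376·(-22928911/14534481))/430546 = 29153939/14534481.
Residuals: -6225028/14534481, -16472458/14534481, 7407930/4844827, -10251028/14534481, -145686/4844827; SSR = 62559116/14534481.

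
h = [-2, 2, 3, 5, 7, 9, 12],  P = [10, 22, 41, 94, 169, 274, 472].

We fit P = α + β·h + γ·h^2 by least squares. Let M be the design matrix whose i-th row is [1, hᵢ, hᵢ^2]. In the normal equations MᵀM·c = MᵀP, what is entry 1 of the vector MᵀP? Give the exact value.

Entry 1 ↔ basis 1, so (MᵀP)_{1} = Σᵢ Pᵢ = (1)·(10) + (1)·(22) + (1)·(41) + (1)·(94) + (1)·(169) + (1)·(274) + (1)·(472) = 1082.

1082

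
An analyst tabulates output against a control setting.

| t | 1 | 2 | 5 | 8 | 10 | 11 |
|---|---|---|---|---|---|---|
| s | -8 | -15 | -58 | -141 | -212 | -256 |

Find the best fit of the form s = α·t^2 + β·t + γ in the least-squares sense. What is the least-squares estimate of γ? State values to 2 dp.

γ = -5.17

Compute the Gram sums: Σt^2·t^2 = 29379, Σt^2·t = 2977, Σt^2 = 315, Σt·t = 315, Σt = 37, Σ1 = 6.
For Xᵀs: Σt^2·s = -62718, Σt·s = -6392, Σs = -690.
Normal equations: [[29379, 2977, 315]; [2977, 315, 37]; [315, 37, 6]]·[α, β, γ]ᵀ = [-62718, -6392, -690]ᵀ.
Solving the 3×3 system (Gaussian elimination) gives α = -8159/4080, β = -1069/1360, γ = -5269/1020.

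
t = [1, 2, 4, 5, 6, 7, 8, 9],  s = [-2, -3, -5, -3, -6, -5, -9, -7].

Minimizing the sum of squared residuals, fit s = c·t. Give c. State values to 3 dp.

Normal-equation sums: Σt·t = 276.
For Xᵀs: Σt·s = -249.
c = (-249)/276 = -0.902174.

c = -0.902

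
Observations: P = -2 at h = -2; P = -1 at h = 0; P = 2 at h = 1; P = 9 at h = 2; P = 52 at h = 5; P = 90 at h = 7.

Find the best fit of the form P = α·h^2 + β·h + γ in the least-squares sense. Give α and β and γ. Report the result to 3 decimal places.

α = 1.448, β = 3.104, γ = -1.760

Entries of AᵀA: Σh^2·h^2 = 3059, Σh^2·h = 469, Σh^2 = 83, Σh·h = 83, Σh = 13, Σ1 = 6.
Moment sums: Σh^2·P = 5740, Σh·P = 914, ΣP = 150.
AᵀA·[α, β, γ]ᵀ = AᵀP becomes [[3059, 469, 83]; [469, 83, 13]; [83, 13, 6]]·[α, β, γ]ᵀ = [5740, 914, 150]ᵀ.
Inverting the 3×3 Gram matrix, [α, β, γ]ᵀ = [6129/4232, 13137/4232, -931/529]ᵀ.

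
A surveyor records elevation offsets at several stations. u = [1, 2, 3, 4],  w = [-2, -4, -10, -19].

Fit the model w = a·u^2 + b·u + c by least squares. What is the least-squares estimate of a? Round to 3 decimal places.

a = -1.750

The normal equations are: 354·a + 100·b + 30·c = -412;  100·a + 30·b + 10·c = -116;  30·a + 10·b + 4·c = -35.
(Σu^2·u^2 = 354, Σu^2·u = 100, Σu^2 = 30, Σu·u = 30, Σu = 10, Σ1 = 4, Σu^2·w = -412, Σu·w = -116, Σw = -35.)
Solving the 3×3 system (Gaussian elimination) gives a = -7/4, b = 61/20, c = -13/4.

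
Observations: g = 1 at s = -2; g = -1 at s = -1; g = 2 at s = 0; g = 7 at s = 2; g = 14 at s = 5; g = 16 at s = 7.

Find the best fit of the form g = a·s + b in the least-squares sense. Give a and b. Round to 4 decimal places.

Sums needed: Σs·s = 83, Σs = 11, Σ1 = 6.
Right-hand side: Σs·g = 195, Σg = 39.
Normal equations: [[83, 11]; [11, 6]]·[a, b]ᵀ = [195, 39]ᵀ.
Eliminating b: 6·(row 1) − 11·(row 2) gives 377·a = 6·195 − 11·39 = 741, so a = 57/29.
Then b = (39 − 11·(57/29))/6 = 84/29.

a = 1.9655, b = 2.8966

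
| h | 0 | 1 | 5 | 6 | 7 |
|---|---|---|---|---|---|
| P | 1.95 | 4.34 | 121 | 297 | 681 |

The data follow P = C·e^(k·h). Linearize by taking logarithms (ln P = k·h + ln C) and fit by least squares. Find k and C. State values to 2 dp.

k = 0.84, C = 1.91

With ln Pᵢ as the transformed response and hᵢ as the regressor:
AᵀA = [[111.0000, 19.0000]; [19.0000, 5]], rhs = [105.2742, 19.1488]ᵀ  (here Σh = 19.0000, Σ(h)² = 111.0000, Σln P = 19.1488, Σh·ln P = 105.2742).
Δ = 111.0000·5 − (19.0000)² = 194.0000; k = (105.2742·5 − 19.0000·19.1488)/194.0000 = 0.83785, ln C = (111.0000·19.1488 − 19.0000·105.2742)/194.0000 = 0.64591, so C = exp(0.64591) = 1.90772.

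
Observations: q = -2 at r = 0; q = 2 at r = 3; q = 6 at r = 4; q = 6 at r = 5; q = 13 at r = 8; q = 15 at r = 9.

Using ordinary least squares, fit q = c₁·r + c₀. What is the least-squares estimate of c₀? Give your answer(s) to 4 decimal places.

AᵀA·[c₁, c₀]ᵀ = Aᵀq reads: 195·c₁ + 29·c₀ = 299;  29·c₁ + 6·c₀ = 40.
Determinant 195·6 − 29² = 329.
c₁ = (299·6 − 29·40)/329 = 634/329; c₀ = (195·40 − 29·299)/329 = -871/329.

c₀ = -2.6474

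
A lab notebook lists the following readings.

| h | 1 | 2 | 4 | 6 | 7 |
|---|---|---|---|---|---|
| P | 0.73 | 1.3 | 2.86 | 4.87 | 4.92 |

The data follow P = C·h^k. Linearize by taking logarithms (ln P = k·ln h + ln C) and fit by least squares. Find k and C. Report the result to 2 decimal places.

k = 1.03, C = 0.69

Taking logs, ln P = k·ln h + ln C, so regress ln P on ln h.
Σln h = 5.8171, Σ(ln h)² = 9.3992, Σln P = 4.1749, Σln h·ln P = 7.5756.
Normal system: [[9.3992, 5.8171]; [5.8171, 5]]·[k, ln C]ᵀ = [7.5756, 4.1749]ᵀ.
Slope k = (n·Σln h·ln P − Σln h·Σln P)/(n·Σ(ln h)² − (Σln h)²) = (5·7.5756 − 5.8171·4.1749)/13.1574 = 1.03304; ln C = (Σln P − k·Σln h)/n = -0.36689, so C = exp(-0.36689) = 0.69289.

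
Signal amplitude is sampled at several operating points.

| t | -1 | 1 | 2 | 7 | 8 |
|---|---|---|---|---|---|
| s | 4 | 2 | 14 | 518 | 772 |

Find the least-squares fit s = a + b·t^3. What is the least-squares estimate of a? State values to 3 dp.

Setting ∂/∂a … = 0 gives: 5·a + 863·b = 1310;  863·a + 379859·b = 573048.
(Σ1 = 5, Σt^3 = 863, Σt^3·t^3 = 379859, Σs = 1310, Σt^3·s = 573048.)
det = 5·379859 − 863² = 1154526.
a = (1310·379859 − 863·573048)/1154526 = 1537433/577263; b = (5·573048 − 863·1310)/1154526 = 867355/577263.

a = 2.663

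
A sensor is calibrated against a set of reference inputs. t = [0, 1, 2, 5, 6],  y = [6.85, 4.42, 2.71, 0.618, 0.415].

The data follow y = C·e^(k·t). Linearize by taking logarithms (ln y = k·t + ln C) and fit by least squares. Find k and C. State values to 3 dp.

k = -0.475, C = 6.957

Let Y = ln y. Fitting Y = k·t + ln C by least squares:
Sums: Σt = 14.0000, Σ(t)² = 66.0000, Σln y = 3.0466, Σt·ln y = -4.2032.
Normal system: [[66.0000, 14.0000]; [14.0000, 5]]·[k, ln C]ᵀ = [-4.2032, 3.0466]ᵀ.
Solving (det = 134.0000): k = -0.47514, ln C = 1.93970, so C = exp(1.93970) = 6.95664.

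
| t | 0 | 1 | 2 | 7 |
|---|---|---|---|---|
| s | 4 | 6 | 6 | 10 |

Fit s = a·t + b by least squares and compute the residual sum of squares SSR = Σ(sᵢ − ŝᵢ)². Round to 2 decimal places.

SSR = 0.76

Normal-equation sums: Σt·t = 54, Σt = 10, Σ1 = 4.
For Mᵀs: Σt·s = 88, Σs = 26.
Normal equations: [[54, 10]; [10, 4]]·[a, b]ᵀ = [88, 26]ᵀ.
Δ = 54·4 − 10² = 116.
a = (88·4 − 10·26)/116 = 23/29; b = (54·26 − 10·88)/116 = 131/29.
Residuals: -15/29, 20/29, -3/29, -2/29; SSR = 22/29.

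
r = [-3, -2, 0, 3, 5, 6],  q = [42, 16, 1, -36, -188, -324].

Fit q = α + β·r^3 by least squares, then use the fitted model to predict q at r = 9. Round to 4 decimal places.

From the data, Σ1 = 6, Σr^3 = 333, Σr^3·r^3 = 63803.
For Mᵀq: Σq = -489, Σr^3·q = -95718.
Normal equations: [[6, 333]; [333, 63803]]·[α, β]ᵀ = [-489, -95718]ᵀ.
Δ = 6·63803 − 333² = 271929.
α = ((-489)·63803 − 333·(-95718))/271929 = 224809/90643; β = (6·(-95718) − 333·(-489))/271929 = -137157/90643.
At r = 9: q̂ = (224809/90643)·(1) + (-137157/90643)·(729) = -99762644/90643.

q̂ = -1100.6106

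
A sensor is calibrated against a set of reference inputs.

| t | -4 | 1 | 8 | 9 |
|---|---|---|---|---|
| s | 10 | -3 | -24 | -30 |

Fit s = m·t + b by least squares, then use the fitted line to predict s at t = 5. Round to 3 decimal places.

ŝ = -16.270

MᵀM·[m, b]ᵀ = Mᵀs reads: 162·m + 14·b = -505;  14·m + 4·b = -47.
det = 162·4 − 14² = 452.
m = ((-505)·4 − 14·(-47))/452 = -681/226; b = (162·(-47) − 14·(-505))/452 = -136/113.
At t = 5: ŝ = (-681/226)·(5) + (-136/113)·(1) = -3677/226.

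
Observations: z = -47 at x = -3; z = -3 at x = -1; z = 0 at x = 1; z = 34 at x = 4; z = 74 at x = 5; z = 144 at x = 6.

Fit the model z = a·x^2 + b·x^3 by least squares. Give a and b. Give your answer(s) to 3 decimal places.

Forming MᵀM = [[2260, 11682]; [11682, 67108]] and Mᵀz = [7152, 43802]ᵀ gives MᵀM·[a, b]ᵀ = Mᵀz.
Eliminating b: 67108·(row 1) − 11682·(row 2) gives 15194956·a = 67108·7152 − 11682·43802 = -31738548, so a = -7934637/3798739.
Then b = (43802 − 11682·(-7934637/3798739))/67108 = 3860714/3798739.

a = -2.089, b = 1.016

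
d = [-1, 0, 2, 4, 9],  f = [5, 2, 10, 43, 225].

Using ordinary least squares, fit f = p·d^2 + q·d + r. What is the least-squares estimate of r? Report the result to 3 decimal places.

With design matrix M, MᵀM = [[6834, 800, 102]; [800, 102, 14]; [102, 14, 5]] and Mᵀf = [18958, 2212, 285]ᵀ.
Row-reducing yields p = 122602/42367, q = -50311/42367, r = 54709/42367.

r = 1.291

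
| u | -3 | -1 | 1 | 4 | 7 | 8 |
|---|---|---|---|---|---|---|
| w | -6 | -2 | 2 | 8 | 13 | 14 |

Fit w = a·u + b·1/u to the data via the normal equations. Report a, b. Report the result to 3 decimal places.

XᵀX·[a, b]ᵀ = Xᵀw reads: 140·a + 6·b = 257;  6·a + (62365/28224)·b = 325/28.
(Σu·u = 140, Σu·1/u = 6, Σ1/u·1/u = 62365/28224, Σu·w = 257, Σ1/u·w = 325/28.)
Determinant 140·(62365/28224) − 6² = 275537/1008.
a = (257·(62365/28224) − 6·(325/28))/(275537/1008) = 14062205/7715036; b = (140·(325/28) − 6·257)/(275537/1008) = 83664/275537.

a = 1.823, b = 0.304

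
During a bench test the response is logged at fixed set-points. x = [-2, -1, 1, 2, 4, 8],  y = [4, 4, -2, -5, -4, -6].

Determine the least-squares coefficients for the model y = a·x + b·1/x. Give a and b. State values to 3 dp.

a = -0.782, b = -2.931

Entries of AᵀA: Σx·x = 90, Σx·1/x = 6, Σ1/x·1/x = 165/64.
For Aᵀy: Σx·y = -88, Σ1/x·y = -49/4.
Eliminating b: (165/64)·(row 1) − 6·(row 2) gives (6273/32)·a = (165/64)·(-88) − 6·(-49/4) = -1227/8, so a = -1636/2091.
Then b = ((-49/4) − 6·(-1636/2091))/(165/64) = -6128/2091.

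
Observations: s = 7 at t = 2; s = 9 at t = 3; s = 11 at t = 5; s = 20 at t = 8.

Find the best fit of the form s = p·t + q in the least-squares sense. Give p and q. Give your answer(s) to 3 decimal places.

p = 2.119, q = 2.214

Entries of MᵀM: Σt·t = 102, Σt = 18, Σ1 = 4.
And Σt·s = 256, Σs = 47.
Determinant 102·4 − 18² = 84.
p = (256·4 − 18·47)/84 = 89/42; q = (102·47 − 18·256)/84 = 31/14.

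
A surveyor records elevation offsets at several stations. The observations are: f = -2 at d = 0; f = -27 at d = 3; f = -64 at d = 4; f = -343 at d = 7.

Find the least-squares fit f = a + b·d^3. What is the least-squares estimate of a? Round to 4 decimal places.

a = -0.8123

Entries of XᵀX: Σ1 = 4, Σd^3 = 434, Σd^3·d^3 = 122474.
Moment sums: Σf = -436, Σd^3·f = -122474.
XᵀX·[a, b]ᵀ = Xᵀf becomes [[4, 434]; [434, 122474]]·[a, b]ᵀ = [-436, -122474]ᵀ.
det = 4·122474 − 434² = 301540.
a = ((-436)·122474 − 434·(-122474))/301540 = -61237/75385; b = (4·(-122474) − 434·(-436))/301540 = -75168/75385.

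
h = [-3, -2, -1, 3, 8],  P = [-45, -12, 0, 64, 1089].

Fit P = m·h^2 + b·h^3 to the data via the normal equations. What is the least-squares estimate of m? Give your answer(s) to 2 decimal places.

Sums needed: Σh^2·h^2 = 4275, Σh^2·h^3 = 32735, Σh^3·h^3 = 263667.
For MᵀP: Σh^2·P = 69819, Σh^3·P = 560607.
MᵀM·[m, b]ᵀ = MᵀP becomes [[4275, 32735]; [32735, 263667]]·[m, b]ᵀ = [69819, 560607]ᵀ.
Determinant 4275·263667 − 32735² = 55596200.
m = (69819·263667 − 32735·560607)/55596200 = 7187016/6949525; b = (4275·560607 − 32735·69819)/55596200 = 2776749/1389905.

m = 1.03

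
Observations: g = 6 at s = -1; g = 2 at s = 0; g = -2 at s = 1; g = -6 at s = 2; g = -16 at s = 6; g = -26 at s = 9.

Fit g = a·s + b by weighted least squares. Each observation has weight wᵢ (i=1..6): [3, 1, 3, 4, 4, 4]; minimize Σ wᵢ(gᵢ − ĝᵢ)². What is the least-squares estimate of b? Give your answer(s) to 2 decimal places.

Normal-equation sums: Σwᵢ·s·s = 490, Σwᵢ·s = 68, Σwᵢ·1 = 19.
And Σwᵢ·s·g = -1392, Σwᵢ·g = -178.
Normal equations: [[490, 68]; [68, 19]]·[a, b]ᵀ = [-1392, -178]ᵀ.
Δ = 490·19 − 68² = 4686.
a = ((-1392)·19 − 68·(-178))/4686 = -652/213; b = (490·(-178) − 68·(-1392))/4686 = 338/213.

b = 1.59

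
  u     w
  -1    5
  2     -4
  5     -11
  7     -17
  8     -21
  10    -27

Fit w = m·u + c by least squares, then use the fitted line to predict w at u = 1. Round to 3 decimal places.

ŵ = -0.553

The normal system XᵀX·[m, c]ᵀ = Xᵀw is [[243, 31]; [31, 6]]·[m, c]ᵀ = [-625, -75]ᵀ.
Eliminating c: 6·(row 1) − 31·(row 2) gives 497·m = 6·(-625) − 31·(-75) = -1425, so m = -1425/497.
Then c = ((-75) − 31·(-1425/497))/6 = 1150/497.
At u = 1: ŵ = (-1425/497)·(1) + (1150/497)·(1) = -275/497.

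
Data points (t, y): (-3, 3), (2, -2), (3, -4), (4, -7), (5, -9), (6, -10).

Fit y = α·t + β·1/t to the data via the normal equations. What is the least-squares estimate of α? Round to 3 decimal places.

α = -1.856

With design matrix A, AᵀA = [[99, 6]; [6, 241/400]] and Aᵀy = [-158, -171/20]ᵀ.
Δ = 99·(241/400) − 6² = 9459/400.
α = ((-158)·(241/400) − 6·(-171/20))/(9459/400) = -17558/9459; β = (99·(-171/20) − 6·(-158))/(9459/400) = 13540/3153.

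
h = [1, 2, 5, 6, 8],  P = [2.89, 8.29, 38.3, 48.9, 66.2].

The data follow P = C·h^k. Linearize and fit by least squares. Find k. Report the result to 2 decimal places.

k = 1.55

Taking logs, ln P = k·ln h + ln C, so regress ln P on ln h.
Σln h = 6.1738, Σ(ln h)² = 10.6052, Σln P = 14.9042, Σln h·ln P = 23.0211.
Equations: 10.6052·k + 6.1738·ln C = 23.0211;  6.1738·k + 5·ln C = 14.9042.
Δ = 10.6052·5 − (6.1738)² = 14.9105; k = (23.0211·5 − 6.1738·14.9042)/14.9105 = 1.54860, ln C = (10.6052·14.9042 − 6.1738·23.0211)/14.9105 = 1.06870.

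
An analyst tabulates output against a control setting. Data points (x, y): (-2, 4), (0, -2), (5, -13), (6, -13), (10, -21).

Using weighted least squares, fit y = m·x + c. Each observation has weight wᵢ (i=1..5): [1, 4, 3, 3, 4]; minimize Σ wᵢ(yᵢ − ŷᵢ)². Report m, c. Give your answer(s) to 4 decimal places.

m = -1.9578, c = -1.7999

Compute the Gram sums: Σwᵢ·x·x = 587, Σwᵢ·x = 71, Σwᵢ·1 = 15.
For AᵀWy: Σwᵢ·x·y = -1277, Σwᵢ·y = -166.
Normal equations: [[587, 71]; [71, 15]]·[m, c]ᵀ = [-1277, -166]ᵀ.
det = 587·15 − 71² = 3764.
m = ((-1277)·15 − 71·(-166))/3764 = -7369/3764; c = (587·(-166) − 71·(-1277))/3764 = -6775/3764.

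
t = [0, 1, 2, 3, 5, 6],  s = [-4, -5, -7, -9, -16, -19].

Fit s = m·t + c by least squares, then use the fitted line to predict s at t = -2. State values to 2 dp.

With design matrix A, AᵀA = [[75, 17]; [17, 6]] and Aᵀs = [-240, -60]ᵀ.
Δ = 75·6 − 17² = 161.
m = ((-240)·6 − 17·(-60))/161 = -60/23; c = (75·(-60) − 17·(-240))/161 = -60/23.
At t = -2: ŝ = (-60/23)·(-2) + (-60/23)·(1) = 60/23.

ŝ = 2.61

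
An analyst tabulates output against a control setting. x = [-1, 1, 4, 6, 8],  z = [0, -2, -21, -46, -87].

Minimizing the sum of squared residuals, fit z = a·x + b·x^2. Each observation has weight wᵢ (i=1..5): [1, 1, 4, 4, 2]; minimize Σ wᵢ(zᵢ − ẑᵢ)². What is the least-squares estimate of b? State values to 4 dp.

b = -1.4079

The normal system MᵀWM·[a, b]ᵀ = MᵀWz is [[338, 2144]; [2144, 14402]]·[a, b]ᵀ = [-2834, -19106]ᵀ.
det = 338·14402 − 2144² = 271140.
a = ((-2834)·14402 − 2144·(-19106))/271140 = 12333/22595; b = (338·(-19106) − 2144·(-2834))/271140 = -31811/22595.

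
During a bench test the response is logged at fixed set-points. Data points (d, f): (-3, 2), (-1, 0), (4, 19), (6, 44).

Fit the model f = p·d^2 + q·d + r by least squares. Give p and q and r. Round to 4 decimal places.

From the data, Σd^2·d^2 = 1634, Σd^2·d = 252, Σd^2 = 62, Σd·d = 62, Σd = 6, Σ1 = 4.
And Σd^2·f = 1906, Σd·f = 334, Σf = 65.
Solving the 3×3 system (Gaussian elimination) gives p = 27/28, q = 2329/1484, r = -1559/1484.

p = 0.9643, q = 1.5694, r = -1.0505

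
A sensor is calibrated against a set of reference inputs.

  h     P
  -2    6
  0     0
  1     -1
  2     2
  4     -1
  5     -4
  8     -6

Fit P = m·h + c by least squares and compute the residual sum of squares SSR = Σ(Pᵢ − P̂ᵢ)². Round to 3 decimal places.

Entries of XᵀX: Σh·h = 114, Σh = 18, Σ1 = 7.
Right-hand side: Σh·P = -81, ΣP = -4.
XᵀX·[m, c]ᵀ = XᵀP becomes [[114, 18]; [18, 7]]·[m, c]ᵀ = [-81, -4]ᵀ.
det = 114·7 − 18² = 474.
m = ((-81)·7 − 18·(-4))/474 = -165/158; c = (114·(-4) − 18·(-81))/474 = 167/79.
Residuals: 142/79, -167/79, -327/158, 156/79, 84/79, -141/158, 19/79; SSR = 2823/158.

SSR = 17.867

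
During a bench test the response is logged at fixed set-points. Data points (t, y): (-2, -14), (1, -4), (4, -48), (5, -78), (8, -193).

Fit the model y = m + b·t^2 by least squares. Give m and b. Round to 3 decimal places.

The normal equations are: 5·m + 110·b = -337;  110·m + 4994·b = -15130.
det = 5·4994 − 110² = 12870.
m = ((-337)·4994 − 110·(-15130))/12870 = -283/195; b = (5·(-15130) − 110·(-337))/12870 = -1286/429.

m = -1.451, b = -2.998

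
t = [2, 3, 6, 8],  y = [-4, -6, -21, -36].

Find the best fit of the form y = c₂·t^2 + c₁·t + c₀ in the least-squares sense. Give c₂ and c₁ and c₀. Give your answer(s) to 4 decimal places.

Compute the Gram sums: Σt^2·t^2 = 5489, Σt^2·t = 763, Σt^2 = 113, Σt·t = 113, Σt = 19, Σ1 = 4.
Moment sums: Σt^2·y = -3130, Σt·y = -440, Σy = -67.
XᵀX·[c₂, c₁, c₀]ᵀ = Xᵀy becomes [[5489, 763, 113]; [763, 113, 19]; [113, 19, 4]]·[c₂, c₁, c₀]ᵀ = [-3130, -440, -67]ᵀ.
Row-reducing yields c₂ = -401/708, c₁ = 199/708, c₀ = -123/59.

c₂ = -0.5664, c₁ = 0.2811, c₀ = -2.0847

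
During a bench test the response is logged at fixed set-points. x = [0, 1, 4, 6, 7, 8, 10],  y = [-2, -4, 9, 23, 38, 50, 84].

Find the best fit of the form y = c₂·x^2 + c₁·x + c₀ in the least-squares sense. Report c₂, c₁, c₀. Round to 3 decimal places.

c₂ = 1.018, c₁ = -1.533, c₀ = -2.507

Normal-equation sums: Σx^2·x^2 = 18050, Σx^2·x = 2136, Σx^2 = 266, Σx·x = 266, Σx = 36, Σ1 = 7.
For Aᵀy: Σx^2·y = 14430, Σx·y = 1676, Σy = 198.
AᵀA·[c₂, c₁, c₀]ᵀ = Aᵀy becomes [[18050, 2136, 266]; [2136, 266, 36]; [266, 36, 7]]·[c₂, c₁, c₀]ᵀ = [14430, 1676, 198]ᵀ.
Solving the 3×3 system (Gaussian elimination) gives c₂ = 93231/91601, c₁ = -140422/91601, c₀ = -229608/91601.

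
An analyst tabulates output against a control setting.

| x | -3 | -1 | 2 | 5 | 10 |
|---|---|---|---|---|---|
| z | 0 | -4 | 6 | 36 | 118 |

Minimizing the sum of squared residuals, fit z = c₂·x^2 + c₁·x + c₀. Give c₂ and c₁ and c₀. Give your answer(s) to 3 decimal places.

Normal-equation sums: Σx^2·x^2 = 10723, Σx^2·x = 1105, Σx^2 = 139, Σx·x = 139, Σx = 13, Σ1 = 5.
Moment sums: Σx^2·z = 12720, Σx·z = 1376, Σz = 156.
AᵀA·[c₂, c₁, c₀]ᵀ = Aᵀz becomes [[10723, 1105, 139]; [1105, 139, 13]; [139, 13, 5]]·[c₂, c₁, c₀]ᵀ = [12720, 1376, 156]ᵀ.
Inverting the 3×3 Gram matrix, [c₂, c₁, c₀]ᵀ = [50101/52689, 10145/4053, -4372/2509]ᵀ.

c₂ = 0.951, c₁ = 2.503, c₀ = -1.743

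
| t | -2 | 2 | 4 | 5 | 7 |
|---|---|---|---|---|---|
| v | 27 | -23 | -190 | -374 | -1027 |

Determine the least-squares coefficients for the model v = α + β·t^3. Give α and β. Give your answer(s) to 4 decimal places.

From the data, Σ1 = 5, Σt^3 = 532, Σt^3·t^3 = 137498.
Right-hand side: Σv = -1587, Σt^3·v = -411571.
Normal equations: [[5, 532]; [532, 137498]]·[α, β]ᵀ = [-1587, -411571]ᵀ.
det = 5·137498 − 532² = 404466.
α = ((-1587)·137498 − 532·(-411571))/404466 = 373223/202233; β = (5·(-411571) − 532·(-1587))/404466 = -1213571/404466.

α = 1.8455, β = -3.0004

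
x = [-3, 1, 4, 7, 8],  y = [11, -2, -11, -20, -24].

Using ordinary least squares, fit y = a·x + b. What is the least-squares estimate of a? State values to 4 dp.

a = -3.1355

Entries of MᵀM: Σx·x = 139, Σx = 17, Σ1 = 5.
For Mᵀy: Σx·y = -411, Σy = -46.
So MᵀM·[a, b]ᵀ = Mᵀy: [[139, 17]; [17, 5]]·[a, b]ᵀ = [-411, -46]ᵀ.
det = 139·5 − 17² = 406.
a = ((-411)·5 − 17·(-46))/406 = -1273/406; b = (139·(-46) − 17·(-411))/406 = 593/406.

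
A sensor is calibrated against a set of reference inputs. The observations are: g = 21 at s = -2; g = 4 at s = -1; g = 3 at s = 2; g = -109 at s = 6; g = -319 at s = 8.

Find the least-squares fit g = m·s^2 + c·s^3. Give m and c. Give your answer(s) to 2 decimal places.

m = 2.92, c = -0.99

Sums needed: Σs^2·s^2 = 5425, Σs^2·s^3 = 40543, Σs^3·s^3 = 308929.
And Σs^2·g = -24240, Σs^3·g = -187020.
So XᵀX·[m, c]ᵀ = Xᵀg: [[5425, 40543]; [40543, 308929]]·[m, c]ᵀ = [-24240, -187020]ᵀ.
Eliminating c: 308929·(row 1) − 40543·(row 2) gives 32204976·m = 308929·(-24240) − 40543·(-187020) = 93912900, so m = 7826075/2683748.
Then c = ((-187020) − 40543·(7826075/2683748))/308929 = -2651765/2683748.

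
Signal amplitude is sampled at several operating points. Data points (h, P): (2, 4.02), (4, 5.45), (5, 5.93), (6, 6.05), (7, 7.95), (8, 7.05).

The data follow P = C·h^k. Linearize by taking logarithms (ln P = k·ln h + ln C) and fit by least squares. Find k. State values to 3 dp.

Taking logs, ln P = k·ln h + ln C, so regress ln P on ln h.
XᵀX = [[16.3136, 9.5060]; [9.5060, 6]], rhs = [17.5005, 10.6932]ᵀ  (here Σln h = 9.5060, Σ(ln h)² = 16.3136, Σln P = 10.6932, Σln h·ln P = 17.5005).
Slope k = (n·Σln h·ln P − Σln h·Σln P)/(n·Σ(ln h)² − (Σln h)²) = (6·17.5005 − 9.5060·10.6932)/7.5177 = 0.44612; ln C = (Σln P − k·Σln h)/n = 1.07540.

k = 0.446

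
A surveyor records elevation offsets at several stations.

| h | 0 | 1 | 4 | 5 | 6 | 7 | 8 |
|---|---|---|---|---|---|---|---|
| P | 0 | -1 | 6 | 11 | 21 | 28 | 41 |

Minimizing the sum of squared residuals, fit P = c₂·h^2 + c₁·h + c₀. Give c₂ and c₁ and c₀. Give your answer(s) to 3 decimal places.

c₂ = 0.907, c₁ = -2.199, c₀ = 0.123

Sums needed: Σh^2·h^2 = 8675, Σh^2·h = 1261, Σh^2 = 191, Σh·h = 191, Σh = 31, Σ1 = 7.
Right-hand side: Σh^2·P = 5122, Σh·P = 728, ΣP = 106.
So AᵀA·[c₂, c₁, c₀]ᵀ = AᵀP: [[8675, 1261, 191]; [1261, 191, 31]; [191, 31, 7]]·[c₂, c₁, c₀]ᵀ = [5122, 728, 106]ᵀ.
Solving the 3×3 system (Gaussian elimination) gives c₂ = 7247/7987, c₁ = -17562/7987, c₀ = 981/7987.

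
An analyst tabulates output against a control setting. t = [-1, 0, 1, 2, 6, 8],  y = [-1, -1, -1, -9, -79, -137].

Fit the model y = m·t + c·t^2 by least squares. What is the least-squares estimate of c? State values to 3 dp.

Sums needed: Σt·t = 106, Σt·t^2 = 736, Σt^2·t^2 = 5410.
And Σt·y = -1588, Σt^2·y = -11650.
AᵀA·[m, c]ᵀ = Aᵀy becomes [[106, 736]; [736, 5410]]·[m, c]ᵀ = [-1588, -11650]ᵀ.
det = 106·5410 − 736² = 31764.
m = ((-1588)·5410 − 736·(-11650))/31764 = -1390/2647; c = (106·(-11650) − 736·(-1588))/31764 = -5511/2647.

c = -2.082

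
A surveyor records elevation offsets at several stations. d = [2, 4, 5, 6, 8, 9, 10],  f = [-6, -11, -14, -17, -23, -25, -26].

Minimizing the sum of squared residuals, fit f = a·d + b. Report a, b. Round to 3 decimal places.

a = -2.633, b = -0.879

From the data, Σd·d = 326, Σd = 44, Σ1 = 7.
For Aᵀf: Σd·f = -897, Σf = -122.
So AᵀA·[a, b]ᵀ = Aᵀf: [[326, 44]; [44, 7]]·[a, b]ᵀ = [-897, -122]ᵀ.
det = 326·7 − 44² = 346.
a = ((-897)·7 − 44·(-122))/346 = -911/346; b = (326·(-122) − 44·(-897))/346 = -152/173.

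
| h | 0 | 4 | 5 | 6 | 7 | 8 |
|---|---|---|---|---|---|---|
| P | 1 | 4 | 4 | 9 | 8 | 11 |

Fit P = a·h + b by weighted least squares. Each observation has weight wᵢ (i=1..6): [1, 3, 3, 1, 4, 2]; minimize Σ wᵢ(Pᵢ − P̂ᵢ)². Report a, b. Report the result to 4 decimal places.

a = 1.3109, b = -0.9244

Compute the Gram sums: Σwᵢ·h·h = 483, Σwᵢ·h = 77, Σwᵢ·1 = 14.
Moment sums: Σwᵢ·h·P = 562, Σwᵢ·P = 88.
Eliminating b: 14·(row 1) − 77·(row 2) gives 833·a = 14·562 − 77·88 = 1092, so a = 156/119.
Then b = (88 − 77·(156/119))/14 = -110/119.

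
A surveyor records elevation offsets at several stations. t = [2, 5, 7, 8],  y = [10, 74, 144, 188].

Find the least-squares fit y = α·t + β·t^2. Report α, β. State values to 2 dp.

Normal-equation sums: Σt·t = 142, Σt·t^2 = 988, Σt^2·t^2 = 7138.
And Σt·y = 2902, Σt^2·y = 20978.
XᵀX·[α, β]ᵀ = Xᵀy becomes [[142, 988]; [988, 7138]]·[α, β]ᵀ = [2902, 20978]ᵀ.
Determinant 142·7138 − 988² = 37452.
α = (2902·7138 − 988·20978)/37452 = -2947/9363; β = (142·20978 − 988·2902)/37452 = 27925/9363.

α = -0.31, β = 2.98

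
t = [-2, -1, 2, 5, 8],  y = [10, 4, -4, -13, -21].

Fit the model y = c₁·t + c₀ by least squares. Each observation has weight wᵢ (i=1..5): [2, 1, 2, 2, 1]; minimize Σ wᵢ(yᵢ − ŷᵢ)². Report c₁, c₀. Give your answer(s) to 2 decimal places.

c₁ = -3.08, c₀ = 2.67

Forming XᵀWX = [[131, 17]; [17, 8]] and XᵀWy = [-358, -31]ᵀ gives XᵀWX·[c₁, c₀]ᵀ = XᵀWy.
Determinant 131·8 − 17² = 759.
c₁ = ((-358)·8 − 17·(-31))/759 = -779/253; c₀ = (131·(-31) − 17·(-358))/759 = 675/253.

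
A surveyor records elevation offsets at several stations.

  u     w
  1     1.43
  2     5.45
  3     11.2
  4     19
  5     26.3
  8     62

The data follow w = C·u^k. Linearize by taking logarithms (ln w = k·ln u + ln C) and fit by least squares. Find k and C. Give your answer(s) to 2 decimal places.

Taking logs, ln w = k·ln u + ln C, so regress ln w on ln u.
Σln u = 6.8669, Σ(ln u)² = 10.5236, Σln w = 14.8103, Σln u·ln w = 21.7556.
Equations: 10.5236·k + 6.8669·ln C = 21.7556;  6.8669·k + 6·ln C = 14.8103.
Slope k = (n·Σln u·ln w − Σln u·Σln w)/(n·Σ(ln u)² − (Σln u)²) = (6·21.7556 − 6.8669·14.8103)/15.9867 = 1.80350; ln C = (Σln w − k·Σln u)/n = 0.40430, so C = exp(0.40430) = 1.49826.

k = 1.80, C = 1.50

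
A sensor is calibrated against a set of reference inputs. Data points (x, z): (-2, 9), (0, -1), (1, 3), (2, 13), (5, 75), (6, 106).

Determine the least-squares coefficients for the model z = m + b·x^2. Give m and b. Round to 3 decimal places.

m = -0.611, b = 2.981

From the data, Σ1 = 6, Σx^2 = 70, Σx^2·x^2 = 1954.
And Σz = 205, Σx^2·z = 5782.
Eliminating b: 1954·(row 1) − 70·(row 2) gives 6824·m = 1954·205 − 70·5782 = -4170, so m = -2085/3412.
Then b = (5782 − 70·(-2085/3412))/1954 = 10171/3412.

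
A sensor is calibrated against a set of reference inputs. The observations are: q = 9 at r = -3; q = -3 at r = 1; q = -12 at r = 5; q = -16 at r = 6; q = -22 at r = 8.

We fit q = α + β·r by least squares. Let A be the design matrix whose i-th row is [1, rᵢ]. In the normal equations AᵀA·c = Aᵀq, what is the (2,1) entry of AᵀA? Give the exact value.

Row 2 ↔ basis r, column 1 ↔ basis 1, so (AᵀA)_{2,1} = Σᵢ r = (-3)·(1) + (1)·(1) + (5)·(1) + (6)·(1) + (8)·(1) = 17.

17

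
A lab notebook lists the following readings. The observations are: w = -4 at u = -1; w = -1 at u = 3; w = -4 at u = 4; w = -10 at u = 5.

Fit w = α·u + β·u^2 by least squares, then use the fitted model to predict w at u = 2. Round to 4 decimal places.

ŵ = 1.5970

The normal equations are: 51·α + 215·β = -65;  215·α + 963·β = -327.
Eliminating β: 963·(row 1) − 215·(row 2) gives 2888·α = 963·(-65) − 215·(-327) = 7710, so α = 3855/1444.
Then β = ((-327) − 215·(3855/1444))/963 = -1351/1444.
At u = 2: ŵ = (3855/1444)·(2) + (-1351/1444)·(4) = 1153/722.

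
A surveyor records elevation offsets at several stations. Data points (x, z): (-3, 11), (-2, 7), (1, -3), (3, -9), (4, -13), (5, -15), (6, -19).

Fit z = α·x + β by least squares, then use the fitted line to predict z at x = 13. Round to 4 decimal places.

With design matrix M, MᵀM = [[100, 14]; [14, 7]] and Mᵀz = [-318, -41]ᵀ.
Δ = 100·7 − 14² = 504.
α = ((-318)·7 − 14·(-41))/504 = -59/18; β = (100·(-41) − 14·(-318))/504 = 44/63.
At x = 13: ẑ = (-59/18)·(13) + (44/63)·(1) = -5281/126.

ẑ = -41.9127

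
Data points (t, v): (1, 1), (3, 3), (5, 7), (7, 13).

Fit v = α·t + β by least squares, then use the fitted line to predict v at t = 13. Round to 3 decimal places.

Compute the Gram sums: Σt·t = 84, Σt = 16, Σ1 = 4.
Right-hand side: Σt·v = 136, Σv = 24.
So MᵀM·[α, β]ᵀ = Mᵀv: [[84, 16]; [16, 4]]·[α, β]ᵀ = [136, 24]ᵀ.
det = 84·4 − 16² = 80.
α = (136·4 − 16·24)/80 = 2; β = (84·24 − 16·136)/80 = -2.
At t = 13: v̂ = (2)·(13) + (-2)·(1) = 24.

v̂ = 24.000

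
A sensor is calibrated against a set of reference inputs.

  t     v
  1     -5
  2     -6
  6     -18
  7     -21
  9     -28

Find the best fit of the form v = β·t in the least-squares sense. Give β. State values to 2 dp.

With design matrix X, XᵀX = [[171]] and Xᵀv = [-524]ᵀ.
β = (-524)/171 = -3.06433.

β = -3.06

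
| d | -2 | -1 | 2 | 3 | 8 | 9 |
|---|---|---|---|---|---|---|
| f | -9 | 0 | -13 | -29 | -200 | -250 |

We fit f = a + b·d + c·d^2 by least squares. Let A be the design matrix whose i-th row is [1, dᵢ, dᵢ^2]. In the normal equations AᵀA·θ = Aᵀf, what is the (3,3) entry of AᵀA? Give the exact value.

10771

Row 3 ↔ basis d^2, column 3 ↔ basis d^2, so (AᵀA)_{3,3} = Σᵢ (d^2)·(d^2) = (4)·(4) + (1)·(1) + (4)·(4) + (9)·(9) + (64)·(64) + (81)·(81) = 10771.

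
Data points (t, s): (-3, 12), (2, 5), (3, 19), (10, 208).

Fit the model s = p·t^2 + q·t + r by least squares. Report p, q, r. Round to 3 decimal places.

Normal-equation sums: Σt^2·t^2 = 10178, Σt^2·t = 1008, Σt^2 = 122, Σt·t = 122, Σt = 12, Σ1 = 4.
Right-hand side: Σt^2·s = 21099, Σt·s = 2111, Σs = 244.
So XᵀX·[p, q, r]ᵀ = Xᵀs: [[10178, 1008, 122]; [1008, 122, 12]; [122, 12, 4]]·[p, q, r]ᵀ = [21099, 2111, 244]ᵀ.
Solving the 3×3 system (Gaussian elimination) gives p = 144592/71569, q = 136409/143138, r = -497921/143138.

p = 2.020, q = 0.953, r = -3.479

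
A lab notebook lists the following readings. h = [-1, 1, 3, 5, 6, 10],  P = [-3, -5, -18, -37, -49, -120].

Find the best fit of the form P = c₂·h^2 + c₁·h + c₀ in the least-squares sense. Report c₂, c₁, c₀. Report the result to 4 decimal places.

c₂ = -0.9987, c₁ = -1.6830, c₀ = -3.3063

The normal equations are: 12004·c₂ + 1368·c₁ + 172·c₀ = -14859;  1368·c₂ + 172·c₁ + 24·c₀ = -1735;  172·c₂ + 24·c₁ + 6·c₀ = -232.
(Σh^2·h^2 = 12004, Σh^2·h = 1368, Σh^2 = 172, Σh·h = 172, Σh = 24, Σ1 = 6, Σh^2·P = -14859, Σh·P = -1735, ΣP = -232.)
Inverting the 3×3 Gram matrix, [c₂, c₁, c₀]ᵀ = [-11261/11276, -18977/11276, -18641/5638]ᵀ.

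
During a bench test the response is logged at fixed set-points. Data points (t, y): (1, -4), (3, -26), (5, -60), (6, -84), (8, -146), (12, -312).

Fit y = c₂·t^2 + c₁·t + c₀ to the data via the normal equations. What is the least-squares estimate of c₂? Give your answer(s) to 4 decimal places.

From the data, Σt^2·t^2 = 26835, Σt^2·t = 2609, Σt^2 = 279, Σt·t = 279, Σt = 35, Σ1 = 6.
For Xᵀy: Σt^2·y = -59034, Σt·y = -5798, Σy = -632.
So XᵀX·[c₂, c₁, c₀]ᵀ = Xᵀy: [[26835, 2609, 279]; [2609, 279, 35]; [279, 35, 6]]·[c₂, c₁, c₀]ᵀ = [-59034, -5798, -632]ᵀ.
Solving the 3×3 system (Gaussian elimination) gives c₂ = -219353/110940, c₁ = -84349/36980, c₀ = -4829/55470.

c₂ = -1.9772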